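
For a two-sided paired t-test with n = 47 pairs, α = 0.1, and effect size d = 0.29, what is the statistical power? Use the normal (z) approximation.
Power ≈ 0.63

Power calculation (paired t-test, normal approximation):
z_β = d · √n - z_{α/2}
z_β = 0.29 · √47 - 1.645
z_β = 0.29 · 6.856 - 1.645
z_β = 0.343

Power = Φ(z_β) = Φ(0.343) ≈ 0.634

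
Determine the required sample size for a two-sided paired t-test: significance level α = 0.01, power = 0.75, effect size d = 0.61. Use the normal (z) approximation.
n = 29 pairs

Sample size formula (paired t-test, normal approximation):
n = ((z_{α/2} + z_β) / d)²

z_{α/2} = 2.576 (for α = 0.01, two-sided)
z_β = 0.674 (for power = 0.75)
d = 0.61

n = ((2.576 + 0.674) / 0.61)²
n = (5.328)²
n ≈ 28.39
Round up to the next whole number: n = 29 pairs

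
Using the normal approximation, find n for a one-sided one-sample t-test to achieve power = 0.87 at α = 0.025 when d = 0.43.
n = 52

Sample size formula (one-sample t-test, normal approximation):
n = ((z_α + z_β) / d)²

z_α = 1.960 (for α = 0.025, one-sided)
z_β = 1.126 (for power = 0.87)
d = 0.43

n = ((1.960 + 1.126) / 0.43)²
n = (7.177)²
n ≈ 51.51
Round up to the next whole number: n = 52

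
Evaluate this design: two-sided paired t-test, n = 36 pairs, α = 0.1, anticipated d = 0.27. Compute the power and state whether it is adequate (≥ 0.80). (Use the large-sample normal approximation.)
Power ≈ 0.49; the study is underpowered (power < 0.80)

Power calculation (paired t-test, normal approximation):
z_β = d · √n - z_{α/2}
z_β = 0.27 · √36 - 1.645
z_β = 0.27 · 6.000 - 1.645
z_β = -0.025

Power = Φ(z_β) = Φ(-0.025) ≈ 0.490

Effect size d = 0.27 is small by Cohen's convention (0.2/0.5/0.8).

Threshold: power ≥ 0.80 is conventionally adequate.
Power ≈ 0.49 → the study is underpowered (power < 0.80).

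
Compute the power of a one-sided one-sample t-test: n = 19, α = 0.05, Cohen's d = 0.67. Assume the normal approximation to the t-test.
Power ≈ 0.90

Power calculation (one-sample t-test, normal approximation):
z_β = d · √n - z_α
z_β = 0.67 · √19 - 1.645
z_β = 0.67 · 4.359 - 1.645
z_β = 1.276

Power = Φ(z_β) = Φ(1.276) ≈ 0.899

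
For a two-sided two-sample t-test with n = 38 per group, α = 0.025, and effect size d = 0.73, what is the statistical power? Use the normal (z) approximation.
Power ≈ 0.83

Power calculation (two-sample t-test, normal approximation):
z_β = d · √(n/2) - z_{α/2}
z_β = 0.73 · √(38/2) - 2.241
z_β = 0.73 · 4.359 - 2.241
z_β = 0.941

Power = Φ(z_β) = Φ(0.941) ≈ 0.827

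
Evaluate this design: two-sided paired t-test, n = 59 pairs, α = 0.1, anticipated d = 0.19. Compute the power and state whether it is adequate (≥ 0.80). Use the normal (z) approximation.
Power ≈ 0.43; the study is underpowered (power < 0.80)

Power calculation (paired t-test, normal approximation):
z_β = d · √n - z_{α/2}
z_β = 0.19 · √59 - 1.645
z_β = 0.19 · 7.681 - 1.645
z_β = -0.185

Power = Φ(z_β) = Φ(-0.185) ≈ 0.426

Effect size d = 0.19 is very small by Cohen's convention (0.2/0.5/0.8).

Threshold: power ≥ 0.80 is conventionally adequate.
Power ≈ 0.43 → the study is underpowered (power < 0.80).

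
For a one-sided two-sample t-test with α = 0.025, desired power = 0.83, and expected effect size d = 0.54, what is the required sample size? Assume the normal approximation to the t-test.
n = 59 per group

Sample size formula (two-sample t-test, normal approximation):
n = 2 · ((z_α + z_β) / d)²

z_α = 1.960 (for α = 0.025, one-sided)
z_β = 0.954 (for power = 0.83)
d = 0.54

n = 2 · ((1.960 + 0.954) / 0.54)²
n = 2 · (5.396)²
n ≈ 58.23
Round up to the next whole number: n = 59 per group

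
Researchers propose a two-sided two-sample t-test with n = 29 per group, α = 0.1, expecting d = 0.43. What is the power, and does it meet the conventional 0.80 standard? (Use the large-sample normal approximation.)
Power ≈ 0.50; the study is underpowered (power < 0.80)

Power calculation (two-sample t-test, normal approximation):
z_β = d · √(n/2) - z_{α/2}
z_β = 0.43 · √(29/2) - 1.645
z_β = 0.43 · 3.808 - 1.645
z_β = -0.007

Power = Φ(z_β) = Φ(-0.007) ≈ 0.497

Effect size d = 0.43 is small by Cohen's convention (0.2/0.5/0.8).

Threshold: power ≥ 0.80 is conventionally adequate.
Power ≈ 0.50 → the study is underpowered (power < 0.80).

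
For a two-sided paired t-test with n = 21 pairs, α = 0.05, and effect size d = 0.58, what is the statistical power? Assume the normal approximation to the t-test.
Power ≈ 0.76

Power calculation (paired t-test, normal approximation):
z_β = d · √n - z_{α/2}
z_β = 0.58 · √21 - 1.960
z_β = 0.58 · 4.583 - 1.960
z_β = 0.698

Power = Φ(z_β) = Φ(0.698) ≈ 0.757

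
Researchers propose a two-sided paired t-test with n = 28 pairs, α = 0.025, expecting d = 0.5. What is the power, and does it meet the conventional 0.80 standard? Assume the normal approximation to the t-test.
Power ≈ 0.66; the study is underpowered (power < 0.80)

Power calculation (paired t-test, normal approximation):
z_β = d · √n - z_{α/2}
z_β = 0.5 · √28 - 2.241
z_β = 0.5 · 5.292 - 2.241
z_β = 0.404

Power = Φ(z_β) = Φ(0.404) ≈ 0.657

Effect size d = 0.5 is medium by Cohen's convention (0.2/0.5/0.8).

Threshold: power ≥ 0.80 is conventionally adequate.
Power ≈ 0.66 → the study is underpowered (power < 0.80).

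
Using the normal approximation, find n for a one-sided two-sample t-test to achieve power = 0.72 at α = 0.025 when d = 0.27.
n = 178 per group

Sample size formula (two-sample t-test, normal approximation):
n = 2 · ((z_α + z_β) / d)²

z_α = 1.960 (for α = 0.025, one-sided)
z_β = 0.583 (for power = 0.72)
d = 0.27

n = 2 · ((1.960 + 0.583) / 0.27)²
n = 2 · (9.419)²
n ≈ 177.44
Round up to the next whole number: n = 178 per group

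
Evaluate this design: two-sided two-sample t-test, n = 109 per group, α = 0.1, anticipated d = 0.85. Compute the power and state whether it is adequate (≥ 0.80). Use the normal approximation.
Power ≈ 1.00; the study is adequately powered (power ≥ 0.80)

Power calculation (two-sample t-test, normal approximation):
z_β = d · √(n/2) - z_{α/2}
z_β = 0.85 · √(109/2) - 1.645
z_β = 0.85 · 7.382 - 1.645
z_β = 4.630

Power = Φ(z_β) = Φ(4.630) ≈ 1.000

Effect size d = 0.85 is large by Cohen's convention (0.2/0.5/0.8).

Threshold: power ≥ 0.80 is conventionally adequate.
Power ≈ 1.00 → the study is adequately powered (power ≥ 0.80).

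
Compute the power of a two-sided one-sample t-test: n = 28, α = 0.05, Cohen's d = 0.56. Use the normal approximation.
Power ≈ 0.84

Power calculation (one-sample t-test, normal approximation):
z_β = d · √n - z_{α/2}
z_β = 0.56 · √28 - 1.960
z_β = 0.56 · 5.292 - 1.960
z_β = 1.003

Power = Φ(z_β) = Φ(1.003) ≈ 0.842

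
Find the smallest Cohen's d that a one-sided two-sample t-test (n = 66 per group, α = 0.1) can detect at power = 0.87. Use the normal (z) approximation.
d ≈ 0.42

Minimum detectable effect (two-sample t-test, normal approximation):
d = (z_α + z_β) / √(n/2)
d = (1.282 + 1.126) / √(66/2)
d = 2.408 / 5.745
d ≈ 0.42

By Cohen's convention (0.2 small / 0.5 medium / 0.8 large): small effect.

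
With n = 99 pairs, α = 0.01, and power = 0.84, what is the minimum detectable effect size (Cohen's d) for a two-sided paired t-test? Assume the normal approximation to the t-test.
d ≈ 0.36

Minimum detectable effect (paired t-test, normal approximation):
d = (z_{α/2} + z_β) / √n
d = (2.576 + 0.994) / √99
d = 3.570 / 9.950
d ≈ 0.36

By Cohen's convention (0.2 small / 0.5 medium / 0.8 large): small effect.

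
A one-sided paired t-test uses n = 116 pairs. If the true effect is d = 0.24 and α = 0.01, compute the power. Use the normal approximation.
Power ≈ 0.60

Power calculation (paired t-test, normal approximation):
z_β = d · √n - z_α
z_β = 0.24 · √116 - 2.326
z_β = 0.24 · 10.770 - 2.326
z_β = 0.259

Power = Φ(z_β) = Φ(0.259) ≈ 0.602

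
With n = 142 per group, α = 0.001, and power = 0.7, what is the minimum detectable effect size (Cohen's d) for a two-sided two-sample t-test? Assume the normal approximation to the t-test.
d ≈ 0.45

Minimum detectable effect (two-sample t-test, normal approximation):
d = (z_{α/2} + z_β) / √(n/2)
d = (3.291 + 0.524) / √(142/2)
d = 3.815 / 8.426
d ≈ 0.45

By Cohen's convention (0.2 small / 0.5 medium / 0.8 large): small effect.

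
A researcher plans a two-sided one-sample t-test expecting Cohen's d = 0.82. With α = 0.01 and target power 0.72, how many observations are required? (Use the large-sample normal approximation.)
n = 15

Sample size formula (one-sample t-test, normal approximation):
n = ((z_{α/2} + z_β) / d)²

z_{α/2} = 2.576 (for α = 0.01, two-sided)
z_β = 0.583 (for power = 0.72)
d = 0.82

n = ((2.576 + 0.583) / 0.82)²
n = (3.852)²
n ≈ 14.84
Round up to the next whole number: n = 15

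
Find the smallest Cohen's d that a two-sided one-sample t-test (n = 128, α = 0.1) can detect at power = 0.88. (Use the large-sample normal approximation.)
d ≈ 0.25

Minimum detectable effect (one-sample t-test, normal approximation):
d = (z_{α/2} + z_β) / √n
d = (1.645 + 1.175) / √128
d = 2.820 / 11.314
d ≈ 0.25

By Cohen's convention (0.2 small / 0.5 medium / 0.8 large): small effect.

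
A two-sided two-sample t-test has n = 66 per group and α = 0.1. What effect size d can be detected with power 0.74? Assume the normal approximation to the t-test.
d ≈ 0.40

Minimum detectable effect (two-sample t-test, normal approximation):
d = (z_{α/2} + z_β) / √(n/2)
d = (1.645 + 0.643) / √(66/2)
d = 2.288 / 5.745
d ≈ 0.40

By Cohen's convention (0.2 small / 0.5 medium / 0.8 large): small effect.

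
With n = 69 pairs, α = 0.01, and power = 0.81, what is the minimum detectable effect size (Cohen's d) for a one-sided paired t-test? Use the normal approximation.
d ≈ 0.39

Minimum detectable effect (paired t-test, normal approximation):
d = (z_α + z_β) / √n
d = (2.326 + 0.878) / √69
d = 3.204 / 8.307
d ≈ 0.39

By Cohen's convention (0.2 small / 0.5 medium / 0.8 large): small effect.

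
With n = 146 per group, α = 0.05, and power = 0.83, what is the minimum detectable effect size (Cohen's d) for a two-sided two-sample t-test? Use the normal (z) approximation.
d ≈ 0.34

Minimum detectable effect (two-sample t-test, normal approximation):
d = (z_{α/2} + z_β) / √(n/2)
d = (1.960 + 0.954) / √(146/2)
d = 2.914 / 8.544
d ≈ 0.34

By Cohen's convention (0.2 small / 0.5 medium / 0.8 large): small effect.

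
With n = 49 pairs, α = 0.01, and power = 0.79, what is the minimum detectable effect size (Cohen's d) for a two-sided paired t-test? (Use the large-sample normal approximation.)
d ≈ 0.48

Minimum detectable effect (paired t-test, normal approximation):
d = (z_{α/2} + z_β) / √n
d = (2.576 + 0.806) / √49
d = 3.382 / 7.000
d ≈ 0.48

By Cohen's convention (0.2 small / 0.5 medium / 0.8 large): small effect.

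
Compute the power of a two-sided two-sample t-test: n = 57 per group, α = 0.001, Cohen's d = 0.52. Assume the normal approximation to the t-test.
Power ≈ 0.30

Power calculation (two-sample t-test, normal approximation):
z_β = d · √(n/2) - z_{α/2}
z_β = 0.52 · √(57/2) - 3.291
z_β = 0.52 · 5.339 - 3.291
z_β = -0.514

Power = Φ(z_β) = Φ(-0.514) ≈ 0.303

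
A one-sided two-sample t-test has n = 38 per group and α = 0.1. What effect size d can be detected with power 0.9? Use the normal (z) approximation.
d ≈ 0.59

Minimum detectable effect (two-sample t-test, normal approximation):
d = (z_α + z_β) / √(n/2)
d = (1.282 + 1.282) / √(38/2)
d = 2.563 / 4.359
d ≈ 0.59

By Cohen's convention (0.2 small / 0.5 medium / 0.8 large): medium effect.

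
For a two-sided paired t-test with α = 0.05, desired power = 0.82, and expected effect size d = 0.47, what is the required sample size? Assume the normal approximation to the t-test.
n = 38 pairs

Sample size formula (paired t-test, normal approximation):
n = ((z_{α/2} + z_β) / d)²

z_{α/2} = 1.960 (for α = 0.05, two-sided)
z_β = 0.915 (for power = 0.82)
d = 0.47

n = ((1.960 + 0.915) / 0.47)²
n = (6.117)²
n ≈ 37.42
Round up to the next whole number: n = 38 pairs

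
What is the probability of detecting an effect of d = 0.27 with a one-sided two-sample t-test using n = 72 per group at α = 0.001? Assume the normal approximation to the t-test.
Power ≈ 0.07

Power calculation (two-sample t-test, normal approximation):
z_β = d · √(n/2) - z_α
z_β = 0.27 · √(72/2) - 3.090
z_β = 0.27 · 6.000 - 3.090
z_β = -1.470

Power = Φ(z_β) = Φ(-1.470) ≈ 0.071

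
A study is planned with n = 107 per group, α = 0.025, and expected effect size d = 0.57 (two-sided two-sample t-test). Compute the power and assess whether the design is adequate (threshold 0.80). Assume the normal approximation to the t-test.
Power ≈ 0.97; the study is adequately powered (power ≥ 0.80)

Power calculation (two-sample t-test, normal approximation):
z_β = d · √(n/2) - z_{α/2}
z_β = 0.57 · √(107/2) - 2.241
z_β = 0.57 · 7.314 - 2.241
z_β = 1.928

Power = Φ(z_β) = Φ(1.928) ≈ 0.973

Effect size d = 0.57 is medium by Cohen's convention (0.2/0.5/0.8).

Threshold: power ≥ 0.80 is conventionally adequate.
Power ≈ 0.97 → the study is adequately powered (power ≥ 0.80).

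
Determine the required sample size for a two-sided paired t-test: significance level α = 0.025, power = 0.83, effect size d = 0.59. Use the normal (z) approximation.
n = 30 pairs

Sample size formula (paired t-test, normal approximation):
n = ((z_{α/2} + z_β) / d)²

z_{α/2} = 2.241 (for α = 0.025, two-sided)
z_β = 0.954 (for power = 0.83)
d = 0.59

n = ((2.241 + 0.954) / 0.59)²
n = (5.415)²
n ≈ 29.32
Round up to the next whole number: n = 30 pairs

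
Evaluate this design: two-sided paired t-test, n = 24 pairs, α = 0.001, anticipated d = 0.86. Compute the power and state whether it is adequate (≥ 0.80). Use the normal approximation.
Power ≈ 0.82; the study is adequately powered (power ≥ 0.80)

Power calculation (paired t-test, normal approximation):
z_β = d · √n - z_{α/2}
z_β = 0.86 · √24 - 3.291
z_β = 0.86 · 4.899 - 3.291
z_β = 0.923

Power = Φ(z_β) = Φ(0.923) ≈ 0.822

Effect size d = 0.86 is large by Cohen's convention (0.2/0.5/0.8).

Threshold: power ≥ 0.80 is conventionally adequate.
Power ≈ 0.82 → the study is adequately powered (power ≥ 0.80).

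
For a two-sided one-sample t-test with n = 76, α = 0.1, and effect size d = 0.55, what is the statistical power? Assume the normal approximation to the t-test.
Power ≈ 1.00

Power calculation (one-sample t-test, normal approximation):
z_β = d · √n - z_{α/2}
z_β = 0.55 · √76 - 1.645
z_β = 0.55 · 8.718 - 1.645
z_β = 3.150

Power = Φ(z_β) = Φ(3.150) ≈ 0.999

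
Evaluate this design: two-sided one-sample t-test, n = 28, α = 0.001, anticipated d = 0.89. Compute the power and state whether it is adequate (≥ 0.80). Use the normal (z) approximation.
Power ≈ 0.92; the study is adequately powered (power ≥ 0.80)

Power calculation (one-sample t-test, normal approximation):
z_β = d · √n - z_{α/2}
z_β = 0.89 · √28 - 3.291
z_β = 0.89 · 5.292 - 3.291
z_β = 1.419

Power = Φ(z_β) = Φ(1.419) ≈ 0.922

Effect size d = 0.89 is large by Cohen's convention (0.2/0.5/0.8).

Threshold: power ≥ 0.80 is conventionally adequate.
Power ≈ 0.92 → the study is adequately powered (power ≥ 0.80).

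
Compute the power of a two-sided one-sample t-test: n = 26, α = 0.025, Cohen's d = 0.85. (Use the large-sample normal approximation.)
Power ≈ 0.98

Power calculation (one-sample t-test, normal approximation):
z_β = d · √n - z_{α/2}
z_β = 0.85 · √26 - 2.241
z_β = 0.85 · 5.099 - 2.241
z_β = 2.093

Power = Φ(z_β) = Φ(2.093) ≈ 0.982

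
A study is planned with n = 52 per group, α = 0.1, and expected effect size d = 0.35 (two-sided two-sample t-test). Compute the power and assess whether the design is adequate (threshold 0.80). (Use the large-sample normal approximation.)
Power ≈ 0.56; the study is underpowered (power < 0.80)

Power calculation (two-sample t-test, normal approximation):
z_β = d · √(n/2) - z_{α/2}
z_β = 0.35 · √(52/2) - 1.645
z_β = 0.35 · 5.099 - 1.645
z_β = 0.140

Power = Φ(z_β) = Φ(0.140) ≈ 0.556

Effect size d = 0.35 is small by Cohen's convention (0.2/0.5/0.8).

Threshold: power ≥ 0.80 is conventionally adequate.
Power ≈ 0.56 → the study is underpowered (power < 0.80).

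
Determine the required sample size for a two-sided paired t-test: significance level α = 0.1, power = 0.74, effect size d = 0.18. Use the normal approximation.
n = 162 pairs

Sample size formula (paired t-test, normal approximation):
n = ((z_{α/2} + z_β) / d)²

z_{α/2} = 1.645 (for α = 0.1, two-sided)
z_β = 0.643 (for power = 0.74)
d = 0.18

n = ((1.645 + 0.643) / 0.18)²
n = (12.711)²
n ≈ 161.57
Round up to the next whole number: n = 162 pairs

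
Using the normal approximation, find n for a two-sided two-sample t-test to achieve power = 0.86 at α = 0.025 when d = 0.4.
n = 138 per group

Sample size formula (two-sample t-test, normal approximation):
n = 2 · ((z_{α/2} + z_β) / d)²

z_{α/2} = 2.241 (for α = 0.025, two-sided)
z_β = 1.080 (for power = 0.86)
d = 0.4

n = 2 · ((2.241 + 1.080) / 0.4)²
n = 2 · (8.303)²
n ≈ 137.88
Round up to the next whole number: n = 138 per group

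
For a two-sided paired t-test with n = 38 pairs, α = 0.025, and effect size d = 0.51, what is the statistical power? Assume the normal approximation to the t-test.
Power ≈ 0.82

Power calculation (paired t-test, normal approximation):
z_β = d · √n - z_{α/2}
z_β = 0.51 · √38 - 2.241
z_β = 0.51 · 6.164 - 2.241
z_β = 0.902

Power = Φ(z_β) = Φ(0.902) ≈ 0.817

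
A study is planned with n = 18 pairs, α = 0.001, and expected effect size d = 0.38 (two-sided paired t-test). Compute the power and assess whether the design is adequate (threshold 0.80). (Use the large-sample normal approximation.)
Power ≈ 0.05; the study is underpowered (power < 0.80)

Power calculation (paired t-test, normal approximation):
z_β = d · √n - z_{α/2}
z_β = 0.38 · √18 - 3.291
z_β = 0.38 · 4.243 - 3.291
z_β = -1.678

Power = Φ(z_β) = Φ(-1.678) ≈ 0.047

Effect size d = 0.38 is small by Cohen's convention (0.2/0.5/0.8).

Threshold: power ≥ 0.80 is conventionally adequate.
Power ≈ 0.05 → the study is underpowered (power < 0.80).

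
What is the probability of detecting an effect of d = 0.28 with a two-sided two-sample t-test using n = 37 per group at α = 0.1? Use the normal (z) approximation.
Power ≈ 0.33

Power calculation (two-sample t-test, normal approximation):
z_β = d · √(n/2) - z_{α/2}
z_β = 0.28 · √(37/2) - 1.645
z_β = 0.28 · 4.301 - 1.645
z_β = -0.441

Power = Φ(z_β) = Φ(-0.441) ≈ 0.330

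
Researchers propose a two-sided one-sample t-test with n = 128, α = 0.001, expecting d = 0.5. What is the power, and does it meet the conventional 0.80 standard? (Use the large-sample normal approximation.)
Power ≈ 0.99; the study is adequately powered (power ≥ 0.80)

Power calculation (one-sample t-test, normal approximation):
z_β = d · √n - z_{α/2}
z_β = 0.5 · √128 - 3.291
z_β = 0.5 · 11.314 - 3.291
z_β = 2.366

Power = Φ(z_β) = Φ(2.366) ≈ 0.991

Effect size d = 0.5 is medium by Cohen's convention (0.2/0.5/0.8).

Threshold: power ≥ 0.80 is conventionally adequate.
Power ≈ 0.99 → the study is adequately powered (power ≥ 0.80).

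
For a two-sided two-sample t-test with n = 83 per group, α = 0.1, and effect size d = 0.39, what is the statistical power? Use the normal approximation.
Power ≈ 0.81

Power calculation (two-sample t-test, normal approximation):
z_β = d · √(n/2) - z_{α/2}
z_β = 0.39 · √(83/2) - 1.645
z_β = 0.39 · 6.442 - 1.645
z_β = 0.868

Power = Φ(z_β) = Φ(0.868) ≈ 0.807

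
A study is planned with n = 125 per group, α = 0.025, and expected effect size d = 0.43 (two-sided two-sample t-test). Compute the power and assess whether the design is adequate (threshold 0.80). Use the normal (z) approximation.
Power ≈ 0.88; the study is adequately powered (power ≥ 0.80)

Power calculation (two-sample t-test, normal approximation):
z_β = d · √(n/2) - z_{α/2}
z_β = 0.43 · √(125/2) - 2.241
z_β = 0.43 · 7.906 - 2.241
z_β = 1.158

Power = Φ(z_β) = Φ(1.158) ≈ 0.877

Effect size d = 0.43 is small by Cohen's convention (0.2/0.5/0.8).

Threshold: power ≥ 0.80 is conventionally adequate.
Power ≈ 0.88 → the study is adequately powered (power ≥ 0.80).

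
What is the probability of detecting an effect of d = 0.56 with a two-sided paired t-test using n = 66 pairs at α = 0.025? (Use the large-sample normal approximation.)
Power ≈ 0.99

Power calculation (paired t-test, normal approximation):
z_β = d · √n - z_{α/2}
z_β = 0.56 · √66 - 2.241
z_β = 0.56 · 8.124 - 2.241
z_β = 2.308

Power = Φ(z_β) = Φ(2.308) ≈ 0.990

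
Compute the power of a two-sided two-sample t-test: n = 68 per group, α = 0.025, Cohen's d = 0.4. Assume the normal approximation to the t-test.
Power ≈ 0.54

Power calculation (two-sample t-test, normal approximation):
z_β = d · √(n/2) - z_{α/2}
z_β = 0.4 · √(68/2) - 2.241
z_β = 0.4 · 5.831 - 2.241
z_β = 0.091

Power = Φ(z_β) = Φ(0.091) ≈ 0.536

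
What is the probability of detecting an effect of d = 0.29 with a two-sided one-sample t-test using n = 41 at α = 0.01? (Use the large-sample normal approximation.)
Power ≈ 0.24

Power calculation (one-sample t-test, normal approximation):
z_β = d · √n - z_{α/2}
z_β = 0.29 · √41 - 2.576
z_β = 0.29 · 6.403 - 2.576
z_β = -0.719

Power = Φ(z_β) = Φ(-0.719) ≈ 0.236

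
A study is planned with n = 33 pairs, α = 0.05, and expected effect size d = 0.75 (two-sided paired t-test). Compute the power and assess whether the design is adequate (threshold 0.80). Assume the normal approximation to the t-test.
Power ≈ 0.99; the study is adequately powered (power ≥ 0.80)

Power calculation (paired t-test, normal approximation):
z_β = d · √n - z_{α/2}
z_β = 0.75 · √33 - 1.960
z_β = 0.75 · 5.745 - 1.960
z_β = 2.348

Power = Φ(z_β) = Φ(2.348) ≈ 0.991

Effect size d = 0.75 is medium by Cohen's convention (0.2/0.5/0.8).

Threshold: power ≥ 0.80 is conventionally adequate.
Power ≈ 0.99 → the study is adequately powered (power ≥ 0.80).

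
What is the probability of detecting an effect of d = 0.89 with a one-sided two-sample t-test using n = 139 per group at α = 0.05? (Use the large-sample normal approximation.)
Power ≈ 1.00

Power calculation (two-sample t-test, normal approximation):
z_β = d · √(n/2) - z_α
z_β = 0.89 · √(139/2) - 1.645
z_β = 0.89 · 8.337 - 1.645
z_β = 5.775

Power = Φ(z_β) = Φ(5.775) ≈ 1.000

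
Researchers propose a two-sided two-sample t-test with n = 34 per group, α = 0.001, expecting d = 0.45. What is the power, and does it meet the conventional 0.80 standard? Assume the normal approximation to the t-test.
Power ≈ 0.08; the study is underpowered (power < 0.80)

Power calculation (two-sample t-test, normal approximation):
z_β = d · √(n/2) - z_{α/2}
z_β = 0.45 · √(34/2) - 3.291
z_β = 0.45 · 4.123 - 3.291
z_β = -1.435

Power = Φ(z_β) = Φ(-1.435) ≈ 0.076

Effect size d = 0.45 is small by Cohen's convention (0.2/0.5/0.8).

Threshold: power ≥ 0.80 is conventionally adequate.
Power ≈ 0.08 → the study is underpowered (power < 0.80).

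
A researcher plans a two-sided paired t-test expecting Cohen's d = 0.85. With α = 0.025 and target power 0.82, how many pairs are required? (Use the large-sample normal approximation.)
n = 14 pairs

Sample size formula (paired t-test, normal approximation):
n = ((z_{α/2} + z_β) / d)²

z_{α/2} = 2.241 (for α = 0.025, two-sided)
z_β = 0.915 (for power = 0.82)
d = 0.85

n = ((2.241 + 0.915) / 0.85)²
n = (3.713)²
n ≈ 13.79
Round up to the next whole number: n = 14 pairs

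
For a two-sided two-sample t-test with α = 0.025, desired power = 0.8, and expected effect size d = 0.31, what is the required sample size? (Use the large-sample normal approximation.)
n = 198 per group

Sample size formula (two-sample t-test, normal approximation):
n = 2 · ((z_{α/2} + z_β) / d)²

z_{α/2} = 2.241 (for α = 0.025, two-sided)
z_β = 0.842 (for power = 0.8)
d = 0.31

n = 2 · ((2.241 + 0.842) / 0.31)²
n = 2 · (9.945)²
n ≈ 197.81
Round up to the next whole number: n = 198 per group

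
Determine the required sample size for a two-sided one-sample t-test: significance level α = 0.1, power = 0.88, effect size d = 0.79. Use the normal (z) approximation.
n = 13

Sample size formula (one-sample t-test, normal approximation):
n = ((z_{α/2} + z_β) / d)²

z_{α/2} = 1.645 (for α = 0.1, two-sided)
z_β = 1.175 (for power = 0.88)
d = 0.79

n = ((1.645 + 1.175) / 0.79)²
n = (3.570)²
n ≈ 12.74
Round up to the next whole number: n = 13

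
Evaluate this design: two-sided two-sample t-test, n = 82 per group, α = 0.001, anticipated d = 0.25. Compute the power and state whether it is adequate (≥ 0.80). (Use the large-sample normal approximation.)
Power ≈ 0.05; the study is underpowered (power < 0.80)

Power calculation (two-sample t-test, normal approximation):
z_β = d · √(n/2) - z_{α/2}
z_β = 0.25 · √(82/2) - 3.291
z_β = 0.25 · 6.403 - 3.291
z_β = -1.690

Power = Φ(z_β) = Φ(-1.690) ≈ 0.046

Effect size d = 0.25 is small by Cohen's convention (0.2/0.5/0.8).

Threshold: power ≥ 0.80 is conventionally adequate.
Power ≈ 0.05 → the study is underpowered (power < 0.80).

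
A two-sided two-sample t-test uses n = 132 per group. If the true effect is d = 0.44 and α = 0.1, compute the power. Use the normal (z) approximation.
Power ≈ 0.97

Power calculation (two-sample t-test, normal approximation):
z_β = d · √(n/2) - z_{α/2}
z_β = 0.44 · √(132/2) - 1.645
z_β = 0.44 · 8.124 - 1.645
z_β = 1.930

Power = Φ(z_β) = Φ(1.930) ≈ 0.973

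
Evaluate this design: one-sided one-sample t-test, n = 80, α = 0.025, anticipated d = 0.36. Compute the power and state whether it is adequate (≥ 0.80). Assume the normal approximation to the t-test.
Power ≈ 0.90; the study is adequately powered (power ≥ 0.80)

Power calculation (one-sample t-test, normal approximation):
z_β = d · √n - z_α
z_β = 0.36 · √80 - 1.960
z_β = 0.36 · 8.944 - 1.960
z_β = 1.260

Power = Φ(z_β) = Φ(1.260) ≈ 0.896

Effect size d = 0.36 is small by Cohen's convention (0.2/0.5/0.8).

Threshold: power ≥ 0.80 is conventionally adequate.
Power ≈ 0.90 → the study is adequately powered (power ≥ 0.80).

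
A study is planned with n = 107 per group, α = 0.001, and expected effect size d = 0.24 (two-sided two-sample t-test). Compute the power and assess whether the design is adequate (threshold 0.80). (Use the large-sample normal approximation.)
Power ≈ 0.06; the study is underpowered (power < 0.80)

Power calculation (two-sample t-test, normal approximation):
z_β = d · √(n/2) - z_{α/2}
z_β = 0.24 · √(107/2) - 3.291
z_β = 0.24 · 7.314 - 3.291
z_β = -1.535

Power = Φ(z_β) = Φ(-1.535) ≈ 0.062

Effect size d = 0.24 is small by Cohen's convention (0.2/0.5/0.8).

Threshold: power ≥ 0.80 is conventionally adequate.
Power ≈ 0.06 → the study is underpowered (power < 0.80).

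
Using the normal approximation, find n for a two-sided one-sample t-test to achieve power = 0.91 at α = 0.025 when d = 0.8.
n = 21

Sample size formula (one-sample t-test, normal approximation):
n = ((z_{α/2} + z_β) / d)²

z_{α/2} = 2.241 (for α = 0.025, two-sided)
z_β = 1.341 (for power = 0.91)
d = 0.8

n = ((2.241 + 1.341) / 0.8)²
n = (4.478)²
n ≈ 20.05
Round up to the next whole number: n = 21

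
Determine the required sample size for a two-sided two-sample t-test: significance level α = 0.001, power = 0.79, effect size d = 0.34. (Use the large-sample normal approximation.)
n = 291 per group

Sample size formula (two-sample t-test, normal approximation):
n = 2 · ((z_{α/2} + z_β) / d)²

z_{α/2} = 3.291 (for α = 0.001, two-sided)
z_β = 0.806 (for power = 0.79)
d = 0.34

n = 2 · ((3.291 + 0.806) / 0.34)²
n = 2 · (12.050)²
n ≈ 290.40
Round up to the next whole number: n = 291 per group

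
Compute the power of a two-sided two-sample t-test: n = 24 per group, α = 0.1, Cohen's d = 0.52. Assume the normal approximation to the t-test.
Power ≈ 0.56

Power calculation (two-sample t-test, normal approximation):
z_β = d · √(n/2) - z_{α/2}
z_β = 0.52 · √(24/2) - 1.645
z_β = 0.52 · 3.464 - 1.645
z_β = 0.156

Power = Φ(z_β) = Φ(0.156) ≈ 0.562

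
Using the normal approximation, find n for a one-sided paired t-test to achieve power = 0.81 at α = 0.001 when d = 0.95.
n = 18 pairs

Sample size formula (paired t-test, normal approximation):
n = ((z_α + z_β) / d)²

z_α = 3.090 (for α = 0.001, one-sided)
z_β = 0.878 (for power = 0.81)
d = 0.95

n = ((3.090 + 0.878) / 0.95)²
n = (4.177)²
n ≈ 17.45
Round up to the next whole number: n = 18 pairs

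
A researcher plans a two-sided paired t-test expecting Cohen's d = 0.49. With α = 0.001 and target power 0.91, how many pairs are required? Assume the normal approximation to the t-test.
n = 90 pairs

Sample size formula (paired t-test, normal approximation):
n = ((z_{α/2} + z_β) / d)²

z_{α/2} = 3.291 (for α = 0.001, two-sided)
z_β = 1.341 (for power = 0.91)
d = 0.49

n = ((3.291 + 1.341) / 0.49)²
n = (9.453)²
n ≈ 89.36
Round up to the next whole number: n = 90 pairs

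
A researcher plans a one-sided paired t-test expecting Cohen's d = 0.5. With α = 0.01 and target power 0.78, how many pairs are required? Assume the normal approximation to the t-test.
n = 39 pairs

Sample size formula (paired t-test, normal approximation):
n = ((z_α + z_β) / d)²

z_α = 2.326 (for α = 0.01, one-sided)
z_β = 0.772 (for power = 0.78)
d = 0.5

n = ((2.326 + 0.772) / 0.5)²
n = (6.196)²
n ≈ 38.39
Round up to the next whole number: n = 39 pairs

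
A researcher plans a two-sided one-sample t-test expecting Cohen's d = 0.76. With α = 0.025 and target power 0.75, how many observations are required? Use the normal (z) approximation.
n = 15

Sample size formula (one-sample t-test, normal approximation):
n = ((z_{α/2} + z_β) / d)²

z_{α/2} = 2.241 (for α = 0.025, two-sided)
z_β = 0.674 (for power = 0.75)
d = 0.76

n = ((2.241 + 0.674) / 0.76)²
n = (3.836)²
n ≈ 14.71
Round up to the next whole number: n = 15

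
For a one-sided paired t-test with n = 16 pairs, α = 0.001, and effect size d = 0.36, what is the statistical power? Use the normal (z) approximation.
Power ≈ 0.05

Power calculation (paired t-test, normal approximation):
z_β = d · √n - z_α
z_β = 0.36 · √16 - 3.090
z_β = 0.36 · 4.000 - 3.090
z_β = -1.650

Power = Φ(z_β) = Φ(-1.650) ≈ 0.049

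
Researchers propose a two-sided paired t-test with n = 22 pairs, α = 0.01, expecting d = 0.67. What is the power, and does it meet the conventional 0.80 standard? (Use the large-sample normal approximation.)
Power ≈ 0.71; the study is underpowered (power < 0.80)

Power calculation (paired t-test, normal approximation):
z_β = d · √n - z_{α/2}
z_β = 0.67 · √22 - 2.576
z_β = 0.67 · 4.690 - 2.576
z_β = 0.567

Power = Φ(z_β) = Φ(0.567) ≈ 0.715

Effect size d = 0.67 is medium by Cohen's convention (0.2/0.5/0.8).

Threshold: power ≥ 0.80 is conventionally adequate.
Power ≈ 0.71 → the study is underpowered (power < 0.80).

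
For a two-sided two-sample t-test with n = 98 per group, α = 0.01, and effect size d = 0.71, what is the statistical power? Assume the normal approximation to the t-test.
Power ≈ 0.99

Power calculation (two-sample t-test, normal approximation):
z_β = d · √(n/2) - z_{α/2}
z_β = 0.71 · √(98/2) - 2.576
z_β = 0.71 · 7.000 - 2.576
z_β = 2.394

Power = Φ(z_β) = Φ(2.394) ≈ 0.992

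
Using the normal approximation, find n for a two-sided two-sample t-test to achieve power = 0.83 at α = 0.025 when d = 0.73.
n = 39 per group

Sample size formula (two-sample t-test, normal approximation):
n = 2 · ((z_{α/2} + z_β) / d)²

z_{α/2} = 2.241 (for α = 0.025, two-sided)
z_β = 0.954 (for power = 0.83)
d = 0.73

n = 2 · ((2.241 + 0.954) / 0.73)²
n = 2 · (4.377)²
n ≈ 38.32
Round up to the next whole number: n = 39 per group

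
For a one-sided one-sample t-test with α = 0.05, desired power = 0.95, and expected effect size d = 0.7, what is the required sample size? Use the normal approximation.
n = 23

Sample size formula (one-sample t-test, normal approximation):
n = ((z_α + z_β) / d)²

z_α = 1.645 (for α = 0.05, one-sided)
z_β = 1.645 (for power = 0.95)
d = 0.7

n = ((1.645 + 1.645) / 0.7)²
n = (4.700)²
n ≈ 22.09
Round up to the next whole number: n = 23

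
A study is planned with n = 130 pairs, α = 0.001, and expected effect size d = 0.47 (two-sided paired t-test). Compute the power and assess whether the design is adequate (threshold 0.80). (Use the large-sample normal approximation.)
Power ≈ 0.98; the study is adequately powered (power ≥ 0.80)

Power calculation (paired t-test, normal approximation):
z_β = d · √n - z_{α/2}
z_β = 0.47 · √130 - 3.291
z_β = 0.47 · 11.402 - 3.291
z_β = 2.068

Power = Φ(z_β) = Φ(2.068) ≈ 0.981

Effect size d = 0.47 is small by Cohen's convention (0.2/0.5/0.8).

Threshold: power ≥ 0.80 is conventionally adequate.
Power ≈ 0.98 → the study is adequately powered (power ≥ 0.80).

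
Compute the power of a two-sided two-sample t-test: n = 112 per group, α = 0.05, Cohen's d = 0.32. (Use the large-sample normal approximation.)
Power ≈ 0.67

Power calculation (two-sample t-test, normal approximation):
z_β = d · √(n/2) - z_{α/2}
z_β = 0.32 · √(112/2) - 1.960
z_β = 0.32 · 7.483 - 1.960
z_β = 0.435

Power = Φ(z_β) = Φ(0.435) ≈ 0.668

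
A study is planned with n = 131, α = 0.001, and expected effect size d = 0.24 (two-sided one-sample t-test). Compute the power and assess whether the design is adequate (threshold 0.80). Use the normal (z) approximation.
Power ≈ 0.29; the study is underpowered (power < 0.80)

Power calculation (one-sample t-test, normal approximation):
z_β = d · √n - z_{α/2}
z_β = 0.24 · √131 - 3.291
z_β = 0.24 · 11.446 - 3.291
z_β = -0.544

Power = Φ(z_β) = Φ(-0.544) ≈ 0.293

Effect size d = 0.24 is small by Cohen's convention (0.2/0.5/0.8).

Threshold: power ≥ 0.80 is conventionally adequate.
Power ≈ 0.29 → the study is underpowered (power < 0.80).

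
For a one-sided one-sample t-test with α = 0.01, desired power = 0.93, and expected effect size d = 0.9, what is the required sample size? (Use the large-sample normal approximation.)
n = 18

Sample size formula (one-sample t-test, normal approximation):
n = ((z_α + z_β) / d)²

z_α = 2.326 (for α = 0.01, one-sided)
z_β = 1.476 (for power = 0.93)
d = 0.9

n = ((2.326 + 1.476) / 0.9)²
n = (4.224)²
n ≈ 17.84
Round up to the next whole number: n = 18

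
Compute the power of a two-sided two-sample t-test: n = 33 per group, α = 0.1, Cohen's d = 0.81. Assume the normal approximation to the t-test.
Power ≈ 0.95

Power calculation (two-sample t-test, normal approximation):
z_β = d · √(n/2) - z_{α/2}
z_β = 0.81 · √(33/2) - 1.645
z_β = 0.81 · 4.062 - 1.645
z_β = 1.645

Power = Φ(z_β) = Φ(1.645) ≈ 0.950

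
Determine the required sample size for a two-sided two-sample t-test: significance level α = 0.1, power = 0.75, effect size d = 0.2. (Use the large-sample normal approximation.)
n = 269 per group

Sample size formula (two-sample t-test, normal approximation):
n = 2 · ((z_{α/2} + z_β) / d)²

z_{α/2} = 1.645 (for α = 0.1, two-sided)
z_β = 0.674 (for power = 0.75)
d = 0.2

n = 2 · ((1.645 + 0.674) / 0.2)²
n = 2 · (11.595)²
n ≈ 268.89
Round up to the next whole number: n = 269 per group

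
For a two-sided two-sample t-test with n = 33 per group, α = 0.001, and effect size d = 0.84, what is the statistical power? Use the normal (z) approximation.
Power ≈ 0.55

Power calculation (two-sample t-test, normal approximation):
z_β = d · √(n/2) - z_{α/2}
z_β = 0.84 · √(33/2) - 3.291
z_β = 0.84 · 4.062 - 3.291
z_β = 0.122

Power = Φ(z_β) = Φ(0.122) ≈ 0.548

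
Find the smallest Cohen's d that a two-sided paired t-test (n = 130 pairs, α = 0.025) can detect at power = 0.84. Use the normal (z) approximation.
d ≈ 0.28

Minimum detectable effect (paired t-test, normal approximation):
d = (z_{α/2} + z_β) / √n
d = (2.241 + 0.994) / √130
d = 3.236 / 11.402
d ≈ 0.28

By Cohen's convention (0.2 small / 0.5 medium / 0.8 large): small effect.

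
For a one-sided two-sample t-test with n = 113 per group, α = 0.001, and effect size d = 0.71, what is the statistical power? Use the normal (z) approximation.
Power ≈ 0.99

Power calculation (two-sample t-test, normal approximation):
z_β = d · √(n/2) - z_α
z_β = 0.71 · √(113/2) - 3.090
z_β = 0.71 · 7.517 - 3.090
z_β = 2.247

Power = Φ(z_β) = Φ(2.247) ≈ 0.988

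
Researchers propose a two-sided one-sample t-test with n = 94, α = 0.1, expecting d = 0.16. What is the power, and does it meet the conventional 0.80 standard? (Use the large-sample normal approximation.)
Power ≈ 0.46; the study is underpowered (power < 0.80)

Power calculation (one-sample t-test, normal approximation):
z_β = d · √n - z_{α/2}
z_β = 0.16 · √94 - 1.645
z_β = 0.16 · 9.695 - 1.645
z_β = -0.094

Power = Φ(z_β) = Φ(-0.094) ≈ 0.463

Effect size d = 0.16 is very small by Cohen's convention (0.2/0.5/0.8).

Threshold: power ≥ 0.80 is conventionally adequate.
Power ≈ 0.46 → the study is underpowered (power < 0.80).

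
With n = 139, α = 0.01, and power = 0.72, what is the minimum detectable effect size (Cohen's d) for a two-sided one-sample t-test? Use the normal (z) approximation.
d ≈ 0.27

Minimum detectable effect (one-sample t-test, normal approximation):
d = (z_{α/2} + z_β) / √n
d = (2.576 + 0.583) / √139
d = 3.159 / 11.790
d ≈ 0.27

By Cohen's convention (0.2 small / 0.5 medium / 0.8 large): small effect.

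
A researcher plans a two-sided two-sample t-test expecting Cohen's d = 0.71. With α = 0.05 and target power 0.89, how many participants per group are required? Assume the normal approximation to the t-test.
n = 41 per group

Sample size formula (two-sample t-test, normal approximation):
n = 2 · ((z_{α/2} + z_β) / d)²

z_{α/2} = 1.960 (for α = 0.05, two-sided)
z_β = 1.227 (for power = 0.89)
d = 0.71

n = 2 · ((1.960 + 1.227) / 0.71)²
n = 2 · (4.489)²
n ≈ 40.30
Round up to the next whole number: n = 41 per group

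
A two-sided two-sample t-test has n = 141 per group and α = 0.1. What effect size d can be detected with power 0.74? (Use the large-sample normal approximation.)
d ≈ 0.27

Minimum detectable effect (two-sample t-test, normal approximation):
d = (z_{α/2} + z_β) / √(n/2)
d = (1.645 + 0.643) / √(141/2)
d = 2.288 / 8.396
d ≈ 0.27

By Cohen's convention (0.2 small / 0.5 medium / 0.8 large): small effect.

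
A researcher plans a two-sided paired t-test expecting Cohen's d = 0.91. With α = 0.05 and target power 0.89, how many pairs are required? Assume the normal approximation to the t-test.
n = 13 pairs

Sample size formula (paired t-test, normal approximation):
n = ((z_{α/2} + z_β) / d)²

z_{α/2} = 1.960 (for α = 0.05, two-sided)
z_β = 1.227 (for power = 0.89)
d = 0.91

n = ((1.960 + 1.227) / 0.91)²
n = (3.502)²
n ≈ 12.26
Round up to the next whole number: n = 13 pairs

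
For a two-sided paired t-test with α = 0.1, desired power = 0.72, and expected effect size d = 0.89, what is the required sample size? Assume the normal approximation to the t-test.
n = 7 pairs

Sample size formula (paired t-test, normal approximation):
n = ((z_{α/2} + z_β) / d)²

z_{α/2} = 1.645 (for α = 0.1, two-sided)
z_β = 0.583 (for power = 0.72)
d = 0.89

n = ((1.645 + 0.583) / 0.89)²
n = (2.503)²
n ≈ 6.27
Round up to the next whole number: n = 7 pairs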